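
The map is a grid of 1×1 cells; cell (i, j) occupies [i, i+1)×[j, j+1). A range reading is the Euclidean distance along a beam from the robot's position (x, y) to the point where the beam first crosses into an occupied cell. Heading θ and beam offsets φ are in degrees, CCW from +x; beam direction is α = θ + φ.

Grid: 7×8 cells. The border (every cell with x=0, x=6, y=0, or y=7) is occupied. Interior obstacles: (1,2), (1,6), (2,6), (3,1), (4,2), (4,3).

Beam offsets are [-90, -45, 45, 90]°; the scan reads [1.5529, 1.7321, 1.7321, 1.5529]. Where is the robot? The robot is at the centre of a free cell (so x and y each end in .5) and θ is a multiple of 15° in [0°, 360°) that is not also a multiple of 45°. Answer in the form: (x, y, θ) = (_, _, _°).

(x, y, θ) = (4.5, 5.5, 15°)

Enumerate (i+0.5, j+0.5, θ) over the 24 free cells and 16 admissible headings. For each, cast all 4 beams and compare to the given ranges.
  (5.5, 2.5, 285°): beam 1 = 0.5176 ≠ 1.5529 ✗
  (4.5, 4.5, 330°): beam 1 = 0.5774 ≠ 1.5529 ✗
  (3.5, 2.5, 15°): beam 1 = 0.5176 ≠ 1.5529 ✗
  (1.5, 4.5, 240°): beam 1 = 0.5774 ≠ 1.5529 ✗
  (1.5, 4.5, 15°): beam 2 = 2.8868 ≠ 1.7321 ✗
  …
  (4.5, 5.5, 15°): r_1=1.5529, r_2=1.7321, r_3=1.7321, r_4=1.5529 — all match ✓
Unique over the lattice → pose = (4.5, 5.5, 15°).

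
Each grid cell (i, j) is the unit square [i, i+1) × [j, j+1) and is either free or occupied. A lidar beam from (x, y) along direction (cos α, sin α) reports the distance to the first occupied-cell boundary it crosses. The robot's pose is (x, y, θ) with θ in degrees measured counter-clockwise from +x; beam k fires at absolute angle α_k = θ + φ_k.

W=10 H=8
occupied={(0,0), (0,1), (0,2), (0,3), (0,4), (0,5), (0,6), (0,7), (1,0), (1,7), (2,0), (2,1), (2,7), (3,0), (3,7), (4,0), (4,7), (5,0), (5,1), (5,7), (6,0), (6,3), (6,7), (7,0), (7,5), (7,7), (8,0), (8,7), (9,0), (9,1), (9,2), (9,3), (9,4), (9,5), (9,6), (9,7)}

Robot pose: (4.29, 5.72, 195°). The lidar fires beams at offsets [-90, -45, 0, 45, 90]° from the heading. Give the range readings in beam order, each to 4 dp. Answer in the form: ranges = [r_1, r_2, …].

beam 1: φ=-90°, α=105°
  direction (-0.2588, 0.9659); cell (4,5); t to first gridline: x 1.1205, y 0.2899 (then +3.8637 / +1.0353)
    (4,6) via y @ 0.2899
    (3,6) via x @ 1.1205
    (3,7) via y @ 1.3252  # hit
  → r_1 = 1.3252
beam 2: φ=-45°, α=150°
  direction (-0.8660, 0.5000); cell (4,5); t to first gridline: x 0.3349, y 0.5600 (then +1.1547 / +2.0000)
    (3,5) via x @ 0.3349
    (3,6) via y @ 0.5600
    (2,6) via x @ 1.4896
    (2,7) via y @ 2.5600  # hit
  → r_2 = 2.5600
beam 3: φ=0°, α=195°
  direction (-0.9659, -0.2588); cell (4,5); t to first gridline: x 0.3002, y 2.7819 (then +1.0353 / +3.8637)
    (3,5) via x @ 0.3002
    (2,5) via x @ 1.3355
    (1,5) via x @ 2.3708
    (1,4) via y @ 2.7819
    (0,4) via x @ 3.4061  # hit
  → r_3 = 3.4061
beam 4: φ=45°, α=240°
  direction (-0.5000, -0.8660); cell (4,5); t to first gridline: x 0.5800, y 0.8314 (then +2.0000 / +1.1547)
    (3,5) via x @ 0.5800
    (3,4) via y @ 0.8314
    (3,3) via y @ 1.9861
    (2,3) via x @ 2.5800
    (2,2) via y @ 3.1408
    (2,1) via y @ 4.2955  # hit
  → r_4 = 4.2955
beam 5: φ=90°, α=285°
  direction (0.2588, -0.9659); cell (4,5); t to first gridline: x 2.7432, y 0.7454 (then +3.8637 / +1.0353)
    (4,4) via y @ 0.7454
    (4,3) via y @ 1.7807
    (5,3) via x @ 2.7432
    (5,2) via y @ 2.8160
    (5,1) via y @ 3.8512  # hit
  → r_5 = 3.8512

ranges = [1.3252, 2.5600, 3.4061, 4.2955, 3.8512]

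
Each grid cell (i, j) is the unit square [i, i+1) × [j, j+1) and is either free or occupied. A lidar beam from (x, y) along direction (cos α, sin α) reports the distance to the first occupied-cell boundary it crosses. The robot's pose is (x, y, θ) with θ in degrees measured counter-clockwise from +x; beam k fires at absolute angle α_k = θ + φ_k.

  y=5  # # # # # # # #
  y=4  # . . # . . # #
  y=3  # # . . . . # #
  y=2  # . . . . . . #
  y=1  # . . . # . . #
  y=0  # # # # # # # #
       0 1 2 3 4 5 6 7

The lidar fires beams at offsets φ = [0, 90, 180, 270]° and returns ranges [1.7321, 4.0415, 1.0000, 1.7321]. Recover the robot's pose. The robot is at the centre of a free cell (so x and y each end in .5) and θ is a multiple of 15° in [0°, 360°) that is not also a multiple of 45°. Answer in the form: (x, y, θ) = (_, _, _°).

The pose lattice has 19·16 = 304 candidates. Test each by forward raycasting.
  (5.5, 2.5, 30°): beam 1 = 1.0000 ≠ 1.7321 ✗
  (3.5, 1.5, 255°): beam 1 = 0.5176 ≠ 1.7321 ✗
  (6.5, 1.5, 120°): beam 1 = 4.0415 ≠ 1.7321 ✗
  (2.5, 3.5, 330°): beam 1 = 5.0000 ≠ 1.7321 ✗
  (4.5, 4.5, 330°): beam 2 = 0.5774 ≠ 4.0415 ✗
  …
  (2.5, 2.5, 300°): r_1=1.7321, r_2=4.0415, r_3=1.0000, r_4=1.7321 — all match ✓
No second candidate reproduces the full scan.

(x, y, θ) = (2.5, 2.5, 300°)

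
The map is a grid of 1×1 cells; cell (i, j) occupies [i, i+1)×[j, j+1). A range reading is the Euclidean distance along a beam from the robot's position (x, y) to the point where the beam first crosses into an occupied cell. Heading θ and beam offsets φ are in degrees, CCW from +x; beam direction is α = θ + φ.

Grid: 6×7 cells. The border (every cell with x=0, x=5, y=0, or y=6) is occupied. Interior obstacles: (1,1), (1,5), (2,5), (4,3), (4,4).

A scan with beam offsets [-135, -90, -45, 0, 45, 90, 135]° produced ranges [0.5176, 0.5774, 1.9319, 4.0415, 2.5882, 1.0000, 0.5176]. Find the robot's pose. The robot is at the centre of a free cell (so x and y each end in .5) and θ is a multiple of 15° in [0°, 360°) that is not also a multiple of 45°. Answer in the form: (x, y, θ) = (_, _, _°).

The pose lattice has 15·16 = 240 candidates. Test each by forward raycasting.
  (2.5, 4.5, 165°): beam 1 = 2.8868 ≠ 0.5176 ✗
  (3.5, 4.5, 150°): beam 2 = 1.7321 ≠ 0.5774 ✗
  (3.5, 3.5, 165°): beam 1 = 0.5774 ≠ 0.5176 ✗
  …
  (1.5, 4.5, 300°): r_1=0.5176, r_2=0.5774, r_3=1.9319, r_4=4.0415, r_5=2.5882, r_6=1.0000, r_7=0.5176 — all match ✓
Unique over the lattice → pose = (1.5, 4.5, 300°).

(x, y, θ) = (1.5, 4.5, 300°)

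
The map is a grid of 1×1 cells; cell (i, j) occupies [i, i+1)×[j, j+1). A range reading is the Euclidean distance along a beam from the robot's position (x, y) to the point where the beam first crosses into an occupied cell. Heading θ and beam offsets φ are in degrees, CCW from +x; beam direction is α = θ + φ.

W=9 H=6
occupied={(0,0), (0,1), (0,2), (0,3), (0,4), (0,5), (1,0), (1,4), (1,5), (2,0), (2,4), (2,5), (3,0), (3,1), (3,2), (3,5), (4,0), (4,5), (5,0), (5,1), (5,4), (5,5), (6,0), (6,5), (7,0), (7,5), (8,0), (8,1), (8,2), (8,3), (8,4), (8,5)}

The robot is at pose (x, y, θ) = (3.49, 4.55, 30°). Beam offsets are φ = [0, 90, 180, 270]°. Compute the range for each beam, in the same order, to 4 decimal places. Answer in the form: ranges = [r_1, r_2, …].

beam 1: φ=0°, α=30°
  d=(0.8660,0.5000)  start (3,4)  tX=0.5889 tY=0.9000  stride 1/|dx|=1.1547 1/|dy|=2.0000
    cross x-line → (4,4), t=0.5889
    cross y-line → (4,5), t=0.9000 (wall)
  → r_1 = 0.9000
beam 2: φ=90°, α=120°
  d=(-0.5000,0.8660)  start (3,4)  tX=0.9800 tY=0.5196  stride 1/|dx|=2.0000 1/|dy|=1.1547
    cross y-line → (3,5), t=0.5196 (wall)
  → r_2 = 0.5196
beam 3: φ=180°, α=210°
  d=(-0.8660,-0.5000)  start (3,4)  tX=0.5658 tY=1.1000  stride 1/|dx|=1.1547 1/|dy|=2.0000
    cross x-line → (2,4), t=0.5658 (wall)
  → r_3 = 0.5658
beam 4: φ=270°, α=300°
  d=(0.5000,-0.8660)  start (3,4)  tX=1.0200 tY=0.6351  stride 1/|dx|=2.0000 1/|dy|=1.1547
    cross y-line → (3,3), t=0.6351
    cross x-line → (4,3), t=1.0200
    cross y-line → (4,2), t=1.7898
    cross y-line → (4,1), t=2.9445
    cross x-line → (5,1), t=3.0200 (wall)
  → r_4 = 3.0200

ranges = [0.9000, 0.5196, 0.5658, 3.0200]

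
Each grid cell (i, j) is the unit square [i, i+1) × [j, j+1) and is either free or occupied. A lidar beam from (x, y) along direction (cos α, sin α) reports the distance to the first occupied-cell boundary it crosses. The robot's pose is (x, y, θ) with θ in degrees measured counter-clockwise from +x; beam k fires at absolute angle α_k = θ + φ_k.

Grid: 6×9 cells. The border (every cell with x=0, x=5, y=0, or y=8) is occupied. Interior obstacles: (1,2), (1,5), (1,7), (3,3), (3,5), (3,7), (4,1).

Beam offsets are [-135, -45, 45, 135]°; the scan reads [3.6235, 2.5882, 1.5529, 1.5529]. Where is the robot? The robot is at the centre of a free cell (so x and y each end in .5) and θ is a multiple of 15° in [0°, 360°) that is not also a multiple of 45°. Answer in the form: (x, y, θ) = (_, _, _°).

Candidates: 21 free-cell centres × 16 headings = 336 poses. Raycast each; keep the one whose scan matches to 4 dp.
  (2.5, 1.5, 285°): beam 1 = 1.0000 ≠ 3.6235 ✗
  (1.5, 6.5, 345°): beam 1 = 0.5774 ≠ 3.6235 ✗
  (3.5, 2.5, 300°): beam 1 = 1.5529 ≠ 3.6235 ✗
  …
  (2.5, 6.5, 30°): r_1=3.6235, r_2=2.5882, r_3=1.5529, r_4=1.5529 — all match ✓
Unique over the lattice → pose = (2.5, 6.5, 30°).

(x, y, θ) = (2.5, 6.5, 30°)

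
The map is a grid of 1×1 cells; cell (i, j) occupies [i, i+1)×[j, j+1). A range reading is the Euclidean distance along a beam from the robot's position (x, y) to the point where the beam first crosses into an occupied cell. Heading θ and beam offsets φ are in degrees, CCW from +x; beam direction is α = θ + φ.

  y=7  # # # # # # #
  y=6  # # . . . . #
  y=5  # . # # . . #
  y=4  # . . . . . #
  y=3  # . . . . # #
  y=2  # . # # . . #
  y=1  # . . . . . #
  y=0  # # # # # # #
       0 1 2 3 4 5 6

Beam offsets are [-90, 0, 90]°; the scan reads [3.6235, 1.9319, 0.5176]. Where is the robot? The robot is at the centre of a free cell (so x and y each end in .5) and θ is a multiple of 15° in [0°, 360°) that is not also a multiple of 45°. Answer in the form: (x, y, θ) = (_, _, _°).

Enumerate (i+0.5, j+0.5, θ) over the 24 free cells and 16 admissible headings. For each, cast all 3 beams and compare to the given ranges.
  (5.5, 5.5, 210°): beam 1 = 1.7321 ≠ 3.6235 ✗
  (2.5, 4.5, 300°): beam 1 = 1.7321 ≠ 3.6235 ✗
  (1.5, 1.5, 30°): beam 1 = 0.5774 ≠ 3.6235 ✗
  (5.5, 1.5, 165°): beam 1 = 1.5529 ≠ 3.6235 ✗
  …
  (4.5, 1.5, 195°): r_1=3.6235, r_2=1.9319, r_3=0.5176 — all match ✓
No second candidate reproduces the full scan.

(x, y, θ) = (4.5, 1.5, 195°)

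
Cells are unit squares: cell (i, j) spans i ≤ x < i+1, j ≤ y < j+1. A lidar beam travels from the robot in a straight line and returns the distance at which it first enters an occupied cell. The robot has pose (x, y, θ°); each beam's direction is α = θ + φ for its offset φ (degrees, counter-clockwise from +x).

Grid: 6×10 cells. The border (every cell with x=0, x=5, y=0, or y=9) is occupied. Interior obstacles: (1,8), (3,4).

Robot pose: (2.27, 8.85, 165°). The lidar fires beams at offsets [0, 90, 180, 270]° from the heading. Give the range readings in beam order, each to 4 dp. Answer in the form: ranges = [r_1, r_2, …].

ranges = [0.2795, 4.9069, 2.8263, 0.1553]

beam 1: φ=0°, α=165°
  direction (-0.9659, 0.2588); cell (2,8); t to first gridline: x 0.2795, y 0.5796 (then +1.0353 / +3.8637)
    (1,8) via x @ 0.2795  # hit
  → r_1 = 0.2795
beam 2: φ=90°, α=255°
  direction (-0.2588, -0.9659); cell (2,8); t to first gridline: x 1.0432, y 0.8800 (then +3.8637 / +1.0353)
    (2,7) via y @ 0.8800
    (1,7) via x @ 1.0432
    (1,6) via y @ 1.9153
    (1,5) via y @ 2.9505
    (1,4) via y @ 3.9858
    (0,4) via x @ 4.9069  # hit
  → r_2 = 4.9069
beam 3: φ=180°, α=345°
  direction (0.9659, -0.2588); cell (2,8); t to first gridline: x 0.7558, y 3.2841 (then +1.0353 / +3.8637)
    (3,8) via x @ 0.7558
    (4,8) via x @ 1.7910
    (5,8) via x @ 2.8263  # hit
  → r_3 = 2.8263
beam 4: φ=270°, α=75°
  direction (0.2588, 0.9659); cell (2,8); t to first gridline: x 2.8205, y 0.1553 (then +3.8637 / +1.0353)
    (2,9) via y @ 0.1553  # hit
  → r_4 = 0.1553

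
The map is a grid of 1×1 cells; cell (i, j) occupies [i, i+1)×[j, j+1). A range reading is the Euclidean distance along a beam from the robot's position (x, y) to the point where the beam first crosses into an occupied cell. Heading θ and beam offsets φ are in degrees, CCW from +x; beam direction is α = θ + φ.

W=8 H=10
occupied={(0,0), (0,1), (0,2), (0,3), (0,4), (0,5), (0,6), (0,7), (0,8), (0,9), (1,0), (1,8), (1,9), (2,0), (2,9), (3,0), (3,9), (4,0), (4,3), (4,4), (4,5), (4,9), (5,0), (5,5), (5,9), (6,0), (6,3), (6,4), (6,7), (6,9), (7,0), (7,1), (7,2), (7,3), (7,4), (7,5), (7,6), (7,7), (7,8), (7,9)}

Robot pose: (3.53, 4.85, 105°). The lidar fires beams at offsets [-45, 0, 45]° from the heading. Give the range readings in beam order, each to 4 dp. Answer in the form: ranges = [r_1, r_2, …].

beam 1: φ=-45°, α=60°
  direction (0.5000, 0.8660); cell (3,4); t to first gridline: x 0.9400, y 0.1732 (then +2.0000 / +1.1547)
    (3,5) via y @ 0.1732
    (4,5) via x @ 0.9400  # hit
  → r_1 = 0.9400
beam 2: φ=0°, α=105°
  direction (-0.2588, 0.9659); cell (3,4); t to first gridline: x 2.0478, y 0.1553 (then +3.8637 / +1.0353)
    (3,5) via y @ 0.1553
    (3,6) via y @ 1.1906
    (2,6) via x @ 2.0478
    (2,7) via y @ 2.2258
    (2,8) via y @ 3.2611
    (2,9) via y @ 4.2964  # hit
  → r_2 = 4.2964
beam 3: φ=45°, α=150°
  direction (-0.8660, 0.5000); cell (3,4); t to first gridline: x 0.6120, y 0.3000 (then +1.1547 / +2.0000)
    (3,5) via y @ 0.3000
    (2,5) via x @ 0.6120
    (1,5) via x @ 1.7667
    (1,6) via y @ 2.3000
    (0,6) via x @ 2.9214  # hit
  → r_3 = 2.9214

ranges = [0.9400, 4.2964, 2.9214]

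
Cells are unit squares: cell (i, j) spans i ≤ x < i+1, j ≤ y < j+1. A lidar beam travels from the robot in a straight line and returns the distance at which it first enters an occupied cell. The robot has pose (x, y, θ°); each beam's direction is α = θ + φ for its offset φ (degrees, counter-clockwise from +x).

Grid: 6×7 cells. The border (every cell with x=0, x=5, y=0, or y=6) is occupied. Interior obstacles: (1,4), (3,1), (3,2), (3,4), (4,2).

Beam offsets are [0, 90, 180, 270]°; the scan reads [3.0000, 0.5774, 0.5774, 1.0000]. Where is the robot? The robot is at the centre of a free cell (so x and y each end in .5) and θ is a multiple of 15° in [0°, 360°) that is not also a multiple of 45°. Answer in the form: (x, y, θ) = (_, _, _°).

(x, y, θ) = (1.5, 1.5, 60°)

Enumerate (i+0.5, j+0.5, θ) over the 15 free cells and 16 admissible headings. For each, cast all 4 beams and compare to the given ranges.
  (2.5, 3.5, 285°): beam 1 = 1.9319 ≠ 3.0000 ✗
  (2.5, 3.5, 120°): beam 1 = 1.0000 ≠ 3.0000 ✗
  (4.5, 4.5, 120°): beam 1 = 1.7321 ≠ 3.0000 ✗
  …
  (1.5, 1.5, 60°): r_1=3.0000, r_2=0.5774, r_3=0.5774, r_4=1.0000 — all match ✓
Unique over the lattice → pose = (1.5, 1.5, 60°).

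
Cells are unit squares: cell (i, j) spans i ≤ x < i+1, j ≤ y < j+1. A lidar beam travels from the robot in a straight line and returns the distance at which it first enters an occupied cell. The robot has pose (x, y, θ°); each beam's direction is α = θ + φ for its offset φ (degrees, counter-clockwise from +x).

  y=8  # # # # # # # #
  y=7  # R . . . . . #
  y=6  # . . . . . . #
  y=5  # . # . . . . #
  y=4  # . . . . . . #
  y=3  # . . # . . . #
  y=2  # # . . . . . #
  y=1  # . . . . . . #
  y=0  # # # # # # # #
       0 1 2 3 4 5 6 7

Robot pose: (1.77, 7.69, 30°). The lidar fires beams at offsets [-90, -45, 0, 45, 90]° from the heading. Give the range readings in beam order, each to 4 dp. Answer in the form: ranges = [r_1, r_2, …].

ranges = [1.9514, 5.4145, 0.6200, 0.3209, 0.3580]

beam 1: φ=-90°, α=300°
  d=(0.5000,-0.8660)  start (1,7)  tX=0.4600 tY=0.7967  stride 1/|dx|=2.0000 1/|dy|=1.1547
    cross x-line → (2,7), t=0.4600
    cross y-line → (2,6), t=0.7967
    cross y-line → (2,5), t=1.9514 (wall)
  → r_1 = 1.9514
beam 2: φ=-45°, α=345°
  d=(0.9659,-0.2588)  start (1,7)  tX=0.2381 tY=2.6660  stride 1/|dx|=1.0353 1/|dy|=3.8637
    cross x-line → (2,7), t=0.2381
    cross x-line → (3,7), t=1.2734
    cross x-line → (4,7), t=2.3087
    cross y-line → (4,6), t=2.6660
    cross x-line → (5,6), t=3.3439
    cross x-line → (6,6), t=4.3792
    cross x-line → (7,6), t=5.4145 (wall)
  → r_2 = 5.4145
beam 3: φ=0°, α=30°
  d=(0.8660,0.5000)  start (1,7)  tX=0.2656 tY=0.6200  stride 1/|dx|=1.1547 1/|dy|=2.0000
    cross x-line → (2,7), t=0.2656
    cross y-line → (2,8), t=0.6200 (wall)
  → r_3 = 0.6200
beam 4: φ=45°, α=75°
  d=(0.2588,0.9659)  start (1,7)  tX=0.8887 tY=0.3209  stride 1/|dx|=3.8637 1/|dy|=1.0353
    cross y-line → (1,8), t=0.3209 (wall)
  → r_4 = 0.3209
beam 5: φ=90°, α=120°
  d=(-0.5000,0.8660)  start (1,7)  tX=1.5400 tY=0.3580  stride 1/|dx|=2.0000 1/|dy|=1.1547
    cross y-line → (1,8), t=0.3580 (wall)
  → r_5 = 0.3580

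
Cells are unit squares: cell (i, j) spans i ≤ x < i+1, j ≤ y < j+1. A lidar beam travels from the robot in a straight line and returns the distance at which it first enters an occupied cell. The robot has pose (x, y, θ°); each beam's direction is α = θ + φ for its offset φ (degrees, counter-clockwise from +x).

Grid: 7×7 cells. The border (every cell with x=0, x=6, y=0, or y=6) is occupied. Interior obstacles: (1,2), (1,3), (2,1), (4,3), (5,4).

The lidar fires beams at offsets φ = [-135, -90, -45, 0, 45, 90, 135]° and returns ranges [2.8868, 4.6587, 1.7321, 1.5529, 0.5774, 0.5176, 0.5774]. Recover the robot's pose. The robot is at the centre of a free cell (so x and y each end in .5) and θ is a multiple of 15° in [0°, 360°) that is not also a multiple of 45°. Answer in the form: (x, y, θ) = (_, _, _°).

Enumerate (i+0.5, j+0.5, θ) over the 20 free cells and 16 admissible headings. For each, cast all 7 beams and compare to the given ranges.
  (2.5, 4.5, 240°): beam 1 = 1.5529 ≠ 2.8868 ✗
  (5.5, 2.5, 30°): beam 1 = 1.5529 ≠ 2.8868 ✗
  (2.5, 3.5, 105°): beam 1 = 4.0415 ≠ 2.8868 ✗
  …
  (1.5, 4.5, 105°): r_1=2.8868, r_2=4.6587, r_3=1.7321, r_4=1.5529, r_5=0.5774, r_6=0.5176, r_7=0.5774 — all match ✓
No second candidate reproduces the full scan.

(x, y, θ) = (1.5, 4.5, 105°)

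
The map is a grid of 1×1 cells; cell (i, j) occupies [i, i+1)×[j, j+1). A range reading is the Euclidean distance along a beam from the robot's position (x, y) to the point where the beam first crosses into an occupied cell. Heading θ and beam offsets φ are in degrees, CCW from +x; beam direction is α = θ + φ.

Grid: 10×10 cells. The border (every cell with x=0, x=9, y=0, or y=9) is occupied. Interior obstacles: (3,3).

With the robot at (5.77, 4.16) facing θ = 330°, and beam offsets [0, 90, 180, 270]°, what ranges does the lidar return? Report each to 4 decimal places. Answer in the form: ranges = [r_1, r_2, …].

beam 1: φ=0°, α=330°
  d=(0.8660,-0.5000)  start (5,4)  tX=0.2656 tY=0.3200  stride 1/|dx|=1.1547 1/|dy|=2.0000
    cross x-line → (6,4), t=0.2656
    cross y-line → (6,3), t=0.3200
    cross x-line → (7,3), t=1.4203
    cross y-line → (7,2), t=2.3200
    cross x-line → (8,2), t=2.5750
    cross x-line → (9,2), t=3.7297 (wall)
  → r_1 = 3.7297
beam 2: φ=90°, α=60°
  d=(0.5000,0.8660)  start (5,4)  tX=0.4600 tY=0.9699  stride 1/|dx|=2.0000 1/|dy|=1.1547
    cross x-line → (6,4), t=0.4600
    cross y-line → (6,5), t=0.9699
    cross y-line → (6,6), t=2.1246
    cross x-line → (7,6), t=2.4600
    cross y-line → (7,7), t=3.2793
    cross y-line → (7,8), t=4.4341
    cross x-line → (8,8), t=4.4600
    cross y-line → (8,9), t=5.5888 (wall)
  → r_2 = 5.5888
beam 3: φ=180°, α=150°
  d=(-0.8660,0.5000)  start (5,4)  tX=0.8891 tY=1.6800  stride 1/|dx|=1.1547 1/|dy|=2.0000
    cross x-line → (4,4), t=0.8891
    cross y-line → (4,5), t=1.6800
    cross x-line → (3,5), t=2.0438
    cross x-line → (2,5), t=3.1985
    cross y-line → (2,6), t=3.6800
    cross x-line → (1,6), t=4.3532
    cross x-line → (0,6), t=5.5079 (wall)
  → r_3 = 5.5079
beam 4: φ=270°, α=240°
  d=(-0.5000,-0.8660)  start (5,4)  tX=1.5400 tY=0.1848  stride 1/|dx|=2.0000 1/|dy|=1.1547
    cross y-line → (5,3), t=0.1848
    cross y-line → (5,2), t=1.3395
    cross x-line → (4,2), t=1.5400
    cross y-line → (4,1), t=2.4942
    cross x-line → (3,1), t=3.5400
    cross y-line → (3,0), t=3.6489 (wall)
  → r_4 = 3.6489

ranges = [3.7297, 5.5888, 5.5079, 3.6489]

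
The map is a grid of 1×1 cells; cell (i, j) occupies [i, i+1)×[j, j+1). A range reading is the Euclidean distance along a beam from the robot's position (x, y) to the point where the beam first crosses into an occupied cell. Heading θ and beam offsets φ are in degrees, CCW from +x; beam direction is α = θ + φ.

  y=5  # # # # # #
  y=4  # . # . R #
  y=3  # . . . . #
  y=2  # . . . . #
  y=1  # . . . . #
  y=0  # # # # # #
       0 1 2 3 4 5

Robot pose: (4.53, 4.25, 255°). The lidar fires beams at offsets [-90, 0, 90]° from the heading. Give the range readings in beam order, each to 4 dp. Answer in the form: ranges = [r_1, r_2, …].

ranges = [1.5840, 3.3646, 0.4866]

beam 1: φ=-90°, α=165°
  cosα=-0.9659 sinα=0.2588 | (4,4) | tMaxX 0.5487 tMaxY 2.8978 | tΔX 1.0353 tΔY 3.8637
    t=0.5487 [x] (3,4)
    t=1.5840 [x] (2,4) — stop
  → r_1 = 1.5840
beam 2: φ=0°, α=255°
  cosα=-0.2588 sinα=-0.9659 | (4,4) | tMaxX 2.0478 tMaxY 0.2588 | tΔX 3.8637 tΔY 1.0353
    t=0.2588 [y] (4,3)
    t=1.2941 [y] (4,2)
    t=2.0478 [x] (3,2)
    t=2.3294 [y] (3,1)
    t=3.3646 [y] (3,0) — stop
  → r_2 = 3.3646
beam 3: φ=90°, α=345°
  cosα=0.9659 sinα=-0.2588 | (4,4) | tMaxX 0.4866 tMaxY 0.9659 | tΔX 1.0353 tΔY 3.8637
    t=0.4866 [x] (5,4) — stop
  → r_3 = 0.4866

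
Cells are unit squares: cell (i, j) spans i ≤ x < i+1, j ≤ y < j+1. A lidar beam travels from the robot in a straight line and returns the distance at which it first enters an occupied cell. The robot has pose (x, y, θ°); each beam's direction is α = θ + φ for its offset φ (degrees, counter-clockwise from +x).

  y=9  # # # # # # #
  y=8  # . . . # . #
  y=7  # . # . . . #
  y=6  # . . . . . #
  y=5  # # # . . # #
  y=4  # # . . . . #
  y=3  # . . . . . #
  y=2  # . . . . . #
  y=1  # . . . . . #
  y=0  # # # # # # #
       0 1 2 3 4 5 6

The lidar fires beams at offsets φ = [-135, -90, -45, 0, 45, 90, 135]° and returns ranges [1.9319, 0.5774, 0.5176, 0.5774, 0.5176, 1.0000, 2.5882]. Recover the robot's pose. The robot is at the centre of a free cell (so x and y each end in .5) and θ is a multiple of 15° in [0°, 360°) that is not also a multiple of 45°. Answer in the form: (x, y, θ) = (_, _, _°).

Candidates: 34 free-cell centres × 16 headings = 544 poses. Raycast each; keep the one whose scan matches to 4 dp.
  (3.5, 8.5, 240°): beam 1 = 0.5176 ≠ 1.9319 ✗
  (2.5, 2.5, 165°): beam 1 = 4.0415 ≠ 1.9319 ✗
  (3.5, 7.5, 330°): beam 1 = 0.5176 ≠ 1.9319 ✗
  (5.5, 2.5, 195°): beam 1 = 1.0000 ≠ 1.9319 ✗
  …
  (1.5, 8.5, 150°): r_1=1.9319, r_2=0.5774, r_3=0.5176, r_4=0.5774, r_5=0.5176, r_6=1.0000, r_7=2.5882 — all match ✓
Only this pose fits every beam.

(x, y, θ) = (1.5, 8.5, 150°)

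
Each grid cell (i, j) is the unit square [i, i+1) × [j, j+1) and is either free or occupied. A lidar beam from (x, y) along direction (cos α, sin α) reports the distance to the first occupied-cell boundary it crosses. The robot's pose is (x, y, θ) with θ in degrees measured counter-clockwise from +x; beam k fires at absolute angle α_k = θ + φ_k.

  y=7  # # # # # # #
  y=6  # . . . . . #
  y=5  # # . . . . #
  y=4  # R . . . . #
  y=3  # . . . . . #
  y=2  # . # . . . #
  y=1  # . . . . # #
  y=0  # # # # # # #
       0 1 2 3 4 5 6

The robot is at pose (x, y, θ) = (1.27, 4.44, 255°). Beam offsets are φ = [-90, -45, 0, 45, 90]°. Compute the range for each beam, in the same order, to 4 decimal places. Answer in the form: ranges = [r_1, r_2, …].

ranges = [0.2795, 0.3118, 1.0432, 1.6628, 4.8969]

beam 1: φ=-90°, α=165°
  d=(-0.9659,0.2588)  start (1,4)  tX=0.2795 tY=2.1637  stride 1/|dx|=1.0353 1/|dy|=3.8637
    cross x-line → (0,4), t=0.2795 (wall)
  → r_1 = 0.2795
beam 2: φ=-45°, α=210°
  d=(-0.8660,-0.5000)  start (1,4)  tX=0.3118 tY=0.8800  stride 1/|dx|=1.1547 1/|dy|=2.0000
    cross x-line → (0,4), t=0.3118 (wall)
  → r_2 = 0.3118
beam 3: φ=0°, α=255°
  d=(-0.2588,-0.9659)  start (1,4)  tX=1.0432 tY=0.4555  stride 1/|dx|=3.8637 1/|dy|=1.0353
    cross y-line → (1,3), t=0.4555
    cross x-line → (0,3), t=1.0432 (wall)
  → r_3 = 1.0432
beam 4: φ=45°, α=300°
  d=(0.5000,-0.8660)  start (1,4)  tX=1.4600 tY=0.5081  stride 1/|dx|=2.0000 1/|dy|=1.1547
    cross y-line → (1,3), t=0.5081
    cross x-line → (2,3), t=1.4600
    cross y-line → (2,2), t=1.6628 (wall)
  → r_4 = 1.6628
beam 5: φ=90°, α=345°
  d=(0.9659,-0.2588)  start (1,4)  tX=0.7558 tY=1.7000  stride 1/|dx|=1.0353 1/|dy|=3.8637
    cross x-line → (2,4), t=0.7558
    cross y-line → (2,3), t=1.7000
    cross x-line → (3,3), t=1.7910
    cross x-line → (4,3), t=2.8263
    cross x-line → (5,3), t=3.8616
    cross x-line → (6,3), t=4.8969 (wall)
  → r_5 = 4.8969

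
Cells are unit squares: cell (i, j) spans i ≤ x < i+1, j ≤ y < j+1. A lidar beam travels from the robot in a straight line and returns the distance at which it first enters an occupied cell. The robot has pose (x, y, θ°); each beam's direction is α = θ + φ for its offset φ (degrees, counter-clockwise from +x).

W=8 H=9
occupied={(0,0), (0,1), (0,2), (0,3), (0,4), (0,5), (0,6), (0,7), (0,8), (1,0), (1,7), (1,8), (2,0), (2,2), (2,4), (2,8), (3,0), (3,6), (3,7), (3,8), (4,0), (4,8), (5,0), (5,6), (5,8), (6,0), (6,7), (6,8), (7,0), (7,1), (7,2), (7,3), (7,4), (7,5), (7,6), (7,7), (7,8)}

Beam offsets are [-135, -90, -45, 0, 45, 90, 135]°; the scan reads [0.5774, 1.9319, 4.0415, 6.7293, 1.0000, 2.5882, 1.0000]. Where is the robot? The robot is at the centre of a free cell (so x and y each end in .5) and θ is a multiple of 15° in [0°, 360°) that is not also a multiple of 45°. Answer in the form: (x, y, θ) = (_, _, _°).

Enumerate (i+0.5, j+0.5, θ) over the 35 free cells and 16 admissible headings. For each, cast all 7 beams and compare to the given ranges.
  (6.5, 5.5, 60°): beam 1 = 1.9319 ≠ 0.5774 ✗
  (5.5, 5.5, 285°): beam 1 = 1.7321 ≠ 0.5774 ✗
  (1.5, 1.5, 210°): beam 1 = 2.5882 ≠ 0.5774 ✗
  (1.5, 5.5, 15°): beam 1 = 1.0000 ≠ 0.5774 ✗
  …
  (3.5, 1.5, 75°): r_1=0.5774, r_2=1.9319, r_3=4.0415, r_4=6.7293, r_5=1.0000, r_6=2.5882, r_7=1.0000 — all match ✓
No second candidate reproduces the full scan.

(x, y, θ) = (3.5, 1.5, 75°)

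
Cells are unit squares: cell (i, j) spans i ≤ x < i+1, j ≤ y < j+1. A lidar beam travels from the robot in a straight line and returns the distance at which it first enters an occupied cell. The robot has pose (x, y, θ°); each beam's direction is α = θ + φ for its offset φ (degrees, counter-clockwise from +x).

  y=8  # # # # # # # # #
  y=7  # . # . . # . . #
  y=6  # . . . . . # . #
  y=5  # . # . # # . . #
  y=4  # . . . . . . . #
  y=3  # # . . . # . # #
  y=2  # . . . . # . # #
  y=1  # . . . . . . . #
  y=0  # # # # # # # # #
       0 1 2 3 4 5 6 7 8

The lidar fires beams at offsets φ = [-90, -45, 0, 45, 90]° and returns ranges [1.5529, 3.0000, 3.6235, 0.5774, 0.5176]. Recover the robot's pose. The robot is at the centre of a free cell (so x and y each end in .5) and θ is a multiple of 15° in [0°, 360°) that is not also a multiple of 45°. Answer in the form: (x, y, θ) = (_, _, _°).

The pose lattice has 38·16 = 608 candidates. Test each by forward raycasting.
  (5.5, 1.5, 285°): beam 1 = 1.9319 ≠ 1.5529 ✗
  (6.5, 4.5, 30°): beam 1 = 1.0000 ≠ 1.5529 ✗
  (3.5, 6.5, 150°): beam 1 = 1.7321 ≠ 1.5529 ✗
  (2.5, 4.5, 300°): beam 1 = 1.0000 ≠ 1.5529 ✗
  …
  (1.5, 2.5, 15°): r_1=1.5529, r_2=3.0000, r_3=3.6235, r_4=0.5774, r_5=0.5176 — all match ✓
Only this pose fits every beam.

(x, y, θ) = (1.5, 2.5, 15°)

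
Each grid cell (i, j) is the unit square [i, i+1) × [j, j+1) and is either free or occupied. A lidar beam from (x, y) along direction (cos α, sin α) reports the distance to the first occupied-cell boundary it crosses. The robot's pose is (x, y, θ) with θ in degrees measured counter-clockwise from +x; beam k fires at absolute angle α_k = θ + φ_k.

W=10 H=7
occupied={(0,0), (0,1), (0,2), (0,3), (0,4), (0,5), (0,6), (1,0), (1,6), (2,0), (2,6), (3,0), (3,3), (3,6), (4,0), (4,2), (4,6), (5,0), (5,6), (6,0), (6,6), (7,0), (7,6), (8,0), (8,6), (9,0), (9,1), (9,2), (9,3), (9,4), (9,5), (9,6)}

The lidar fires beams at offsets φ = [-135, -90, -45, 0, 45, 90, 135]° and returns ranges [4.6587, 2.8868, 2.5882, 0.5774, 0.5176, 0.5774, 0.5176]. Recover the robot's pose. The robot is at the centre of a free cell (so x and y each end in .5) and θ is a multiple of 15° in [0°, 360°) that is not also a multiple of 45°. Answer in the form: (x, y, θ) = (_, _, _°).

(x, y, θ) = (4.5, 3.5, 150°)

Candidates: 38 free-cell centres × 16 headings = 608 poses. Raycast each; keep the one whose scan matches to 4 dp.
  (7.5, 1.5, 210°): beam 2 = 5.1962 ≠ 2.8868 ✗
  (3.5, 2.5, 15°): beam 1 = 1.7321 ≠ 4.6587 ✗
  (2.5, 1.5, 30°): beam 1 = 0.5176 ≠ 4.6587 ✗
  …
  (4.5, 3.5, 150°): r_1=4.6587, r_2=2.8868, r_3=2.5882, r_4=0.5774, r_5=0.5176, r_6=0.5774, r_7=0.5176 — all match ✓
No second candidate reproduces the full scan.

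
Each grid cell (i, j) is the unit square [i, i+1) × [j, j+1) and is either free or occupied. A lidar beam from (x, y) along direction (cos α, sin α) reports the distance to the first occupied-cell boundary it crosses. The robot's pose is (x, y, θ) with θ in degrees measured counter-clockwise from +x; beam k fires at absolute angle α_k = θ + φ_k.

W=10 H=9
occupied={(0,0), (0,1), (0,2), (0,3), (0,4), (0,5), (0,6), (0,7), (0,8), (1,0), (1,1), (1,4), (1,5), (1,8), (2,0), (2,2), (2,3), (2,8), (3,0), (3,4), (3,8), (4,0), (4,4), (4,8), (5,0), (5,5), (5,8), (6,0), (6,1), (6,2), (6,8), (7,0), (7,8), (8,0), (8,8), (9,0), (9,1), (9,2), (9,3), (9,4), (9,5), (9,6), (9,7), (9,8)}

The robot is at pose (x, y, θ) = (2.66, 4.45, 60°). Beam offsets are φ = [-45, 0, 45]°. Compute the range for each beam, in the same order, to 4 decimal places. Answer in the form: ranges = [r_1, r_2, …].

beam 1: φ=-45°, α=15°
  dir = (cos 15°, sin 15°) = (0.9659, 0.2588); from cell (2,4)
  next x-line at t=0.3520, next y-line at t=2.1250; Δt_x=1.0353, Δt_y=3.8637
    x: enter (3,4) at t=0.3520 ← occupied
  → r_1 = 0.3520
beam 2: φ=0°, α=60°
  dir = (cos 60°, sin 60°) = (0.5000, 0.8660); from cell (2,4)
  next x-line at t=0.6800, next y-line at t=0.6351; Δt_x=2.0000, Δt_y=1.1547
    y: enter (2,5) at t=0.6351
    x: enter (3,5) at t=0.6800
    y: enter (3,6) at t=1.7898
    x: enter (4,6) at t=2.6800
    y: enter (4,7) at t=2.9445
    y: enter (4,8) at t=4.0992 ← occupied
  → r_2 = 4.0992
beam 3: φ=45°, α=105°
  dir = (cos 105°, sin 105°) = (-0.2588, 0.9659); from cell (2,4)
  next x-line at t=2.5500, next y-line at t=0.5694; Δt_x=3.8637, Δt_y=1.0353
    y: enter (2,5) at t=0.5694
    y: enter (2,6) at t=1.6047
    x: enter (1,6) at t=2.5500
    y: enter (1,7) at t=2.6400
    y: enter (1,8) at t=3.6752 ← occupied
  → r_3 = 3.6752

ranges = [0.3520, 4.0992, 3.6752]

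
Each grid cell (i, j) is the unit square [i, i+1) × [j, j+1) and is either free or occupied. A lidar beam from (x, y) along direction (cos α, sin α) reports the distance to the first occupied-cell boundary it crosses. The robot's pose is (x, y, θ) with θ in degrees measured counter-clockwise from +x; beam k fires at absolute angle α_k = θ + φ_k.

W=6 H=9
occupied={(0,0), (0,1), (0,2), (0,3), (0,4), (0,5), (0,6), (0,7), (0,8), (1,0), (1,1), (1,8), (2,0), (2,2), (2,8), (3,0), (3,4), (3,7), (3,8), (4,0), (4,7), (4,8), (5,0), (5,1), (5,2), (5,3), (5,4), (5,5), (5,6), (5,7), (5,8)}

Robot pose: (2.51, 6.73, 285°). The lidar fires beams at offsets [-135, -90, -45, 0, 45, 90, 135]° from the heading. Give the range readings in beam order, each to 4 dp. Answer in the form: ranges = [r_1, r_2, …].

beam 1: φ=-135°, α=150°
  cosα=-0.8660 sinα=0.5000 | (2,6) | tMaxX 0.5889 tMaxY 0.5400 | tΔX 1.1547 tΔY 2.0000
    t=0.5400 [y] (2,7)
    t=0.5889 [x] (1,7)
    t=1.7436 [x] (0,7) — stop
  → r_1 = 1.7436
beam 2: φ=-90°, α=195°
  cosα=-0.9659 sinα=-0.2588 | (2,6) | tMaxX 0.5280 tMaxY 2.8205 | tΔX 1.0353 tΔY 3.8637
    t=0.5280 [x] (1,6)
    t=1.5633 [x] (0,6) — stop
  → r_2 = 1.5633
beam 3: φ=-45°, α=240°
  cosα=-0.5000 sinα=-0.8660 | (2,6) | tMaxX 1.0200 tMaxY 0.8429 | tΔX 2.0000 tΔY 1.1547
    t=0.8429 [y] (2,5)
    t=1.0200 [x] (1,5)
    t=1.9976 [y] (1,4)
    t=3.0200 [x] (0,4) — stop
  → r_3 = 3.0200
beam 4: φ=0°, α=285°
  cosα=0.2588 sinα=-0.9659 | (2,6) | tMaxX 1.8932 tMaxY 0.7558 | tΔX 3.8637 tΔY 1.0353
    t=0.7558 [y] (2,5)
    t=1.7910 [y] (2,4)
    t=1.8932 [x] (3,4) — stop
  → r_4 = 1.8932
beam 5: φ=45°, α=330°
  cosα=0.8660 sinα=-0.5000 | (2,6) | tMaxX 0.5658 tMaxY 1.4600 | tΔX 1.1547 tΔY 2.0000
    t=0.5658 [x] (3,6)
    t=1.4600 [y] (3,5)
    t=1.7205 [x] (4,5)
    t=2.8752 [x] (5,5) — stop
  → r_5 = 2.8752
beam 6: φ=90°, α=15°
  cosα=0.9659 sinα=0.2588 | (2,6) | tMaxX 0.5073 tMaxY 1.0432 | tΔX 1.0353 tΔY 3.8637
    t=0.5073 [x] (3,6)
    t=1.0432 [y] (3,7) — stop
  → r_6 = 1.0432
beam 7: φ=135°, α=60°
  cosα=0.5000 sinα=0.8660 | (2,6) | tMaxX 0.9800 tMaxY 0.3118 | tΔX 2.0000 tΔY 1.1547
    t=0.3118 [y] (2,7)
    t=0.9800 [x] (3,7) — stop
  → r_7 = 0.9800

ranges = [1.7436, 1.5633, 3.0200, 1.8932, 2.8752, 1.0432, 0.9800]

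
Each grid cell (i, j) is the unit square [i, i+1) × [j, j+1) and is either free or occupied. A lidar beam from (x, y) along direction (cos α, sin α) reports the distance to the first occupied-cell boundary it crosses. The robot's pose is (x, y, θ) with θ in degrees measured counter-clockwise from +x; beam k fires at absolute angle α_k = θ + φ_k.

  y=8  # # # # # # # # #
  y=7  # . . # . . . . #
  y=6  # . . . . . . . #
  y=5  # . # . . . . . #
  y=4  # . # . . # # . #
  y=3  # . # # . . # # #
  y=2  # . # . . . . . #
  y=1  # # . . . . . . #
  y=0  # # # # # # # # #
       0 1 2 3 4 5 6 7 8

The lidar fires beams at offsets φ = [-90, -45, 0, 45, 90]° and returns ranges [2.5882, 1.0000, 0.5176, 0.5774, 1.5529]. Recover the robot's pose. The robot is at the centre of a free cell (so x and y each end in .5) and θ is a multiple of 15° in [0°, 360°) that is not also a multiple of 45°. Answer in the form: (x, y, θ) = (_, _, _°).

Candidates: 38 free-cell centres × 16 headings = 608 poses. Raycast each; keep the one whose scan matches to 4 dp.
  (6.5, 5.5, 210°): beam 1 = 2.8868 ≠ 2.5882 ✗
  (5.5, 2.5, 195°): beam 1 = 1.5529 ≠ 2.5882 ✗
  (5.5, 1.5, 150°): beam 1 = 1.7321 ≠ 2.5882 ✗
  …
  (5.5, 7.5, 75°): r_1=2.5882, r_2=1.0000, r_3=0.5176, r_4=0.5774, r_5=1.5529 — all match ✓
Unique over the lattice → pose = (5.5, 7.5, 75°).

(x, y, θ) = (5.5, 7.5, 75°)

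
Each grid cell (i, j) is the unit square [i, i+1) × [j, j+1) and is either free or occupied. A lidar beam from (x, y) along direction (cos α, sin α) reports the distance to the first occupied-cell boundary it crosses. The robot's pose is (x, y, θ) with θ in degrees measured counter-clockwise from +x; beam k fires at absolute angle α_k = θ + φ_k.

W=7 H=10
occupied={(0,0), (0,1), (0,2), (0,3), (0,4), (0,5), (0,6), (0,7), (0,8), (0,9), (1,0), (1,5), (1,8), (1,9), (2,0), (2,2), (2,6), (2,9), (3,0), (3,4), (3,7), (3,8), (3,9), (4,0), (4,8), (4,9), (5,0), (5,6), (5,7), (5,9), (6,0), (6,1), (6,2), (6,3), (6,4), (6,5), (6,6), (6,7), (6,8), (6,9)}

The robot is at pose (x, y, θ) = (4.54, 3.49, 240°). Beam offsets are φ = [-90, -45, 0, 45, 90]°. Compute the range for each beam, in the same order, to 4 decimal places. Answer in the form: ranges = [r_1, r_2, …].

beam 1: φ=-90°, α=150°
  d=(-0.8660,0.5000)  start (4,3)  tX=0.6235 tY=1.0200  stride 1/|dx|=1.1547 1/|dy|=2.0000
    cross x-line → (3,3), t=0.6235
    cross y-line → (3,4), t=1.0200 (wall)
  → r_1 = 1.0200
beam 2: φ=-45°, α=195°
  d=(-0.9659,-0.2588)  start (4,3)  tX=0.5590 tY=1.8932  stride 1/|dx|=1.0353 1/|dy|=3.8637
    cross x-line → (3,3), t=0.5590
    cross x-line → (2,3), t=1.5943
    cross y-line → (2,2), t=1.8932 (wall)
  → r_2 = 1.8932
beam 3: φ=0°, α=240°
  d=(-0.5000,-0.8660)  start (4,3)  tX=1.0800 tY=0.5658  stride 1/|dx|=2.0000 1/|dy|=1.1547
    cross y-line → (4,2), t=0.5658
    cross x-line → (3,2), t=1.0800
    cross y-line → (3,1), t=1.7205
    cross y-line → (3,0), t=2.8752 (wall)
  → r_3 = 2.8752
beam 4: φ=45°, α=285°
  d=(0.2588,-0.9659)  start (4,3)  tX=1.7773 tY=0.5073  stride 1/|dx|=3.8637 1/|dy|=1.0353
    cross y-line → (4,2), t=0.5073
    cross y-line → (4,1), t=1.5426
    cross x-line → (5,1), t=1.7773
    cross y-line → (5,0), t=2.5778 (wall)
  → r_4 = 2.5778
beam 5: φ=90°, α=330°
  d=(0.8660,-0.5000)  start (4,3)  tX=0.5312 tY=0.9800  stride 1/|dx|=1.1547 1/|dy|=2.0000
    cross x-line → (5,3), t=0.5312
    cross y-line → (5,2), t=0.9800
    cross x-line → (6,2), t=1.6859 (wall)
  → r_5 = 1.6859

ranges = [1.0200, 1.8932, 2.8752, 2.5778, 1.6859]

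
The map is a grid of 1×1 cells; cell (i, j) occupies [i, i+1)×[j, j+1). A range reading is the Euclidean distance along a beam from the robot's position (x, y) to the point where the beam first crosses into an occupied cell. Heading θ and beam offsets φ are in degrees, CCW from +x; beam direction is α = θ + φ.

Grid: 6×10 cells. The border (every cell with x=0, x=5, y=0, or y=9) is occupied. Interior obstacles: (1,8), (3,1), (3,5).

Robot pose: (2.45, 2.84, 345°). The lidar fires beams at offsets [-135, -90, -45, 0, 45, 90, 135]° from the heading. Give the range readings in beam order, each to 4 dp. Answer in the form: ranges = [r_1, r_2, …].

beam 1: φ=-135°, α=210°
  direction (-0.8660, -0.5000); cell (2,2); t to first gridline: x 0.5196, y 1.6800 (then +1.1547 / +2.0000)
    (1,2) via x @ 0.5196
    (0,2) via x @ 1.6743  # hit
  → r_1 = 1.6743
beam 2: φ=-90°, α=255°
  direction (-0.2588, -0.9659); cell (2,2); t to first gridline: x 1.7387, y 0.8696 (then +3.8637 / +1.0353)
    (2,1) via y @ 0.8696
    (1,1) via x @ 1.7387
    (1,0) via y @ 1.9049  # hit
  → r_2 = 1.9049
beam 3: φ=-45°, α=300°
  direction (0.5000, -0.8660); cell (2,2); t to first gridline: x 1.1000, y 0.9699 (then +2.0000 / +1.1547)
    (2,1) via y @ 0.9699
    (3,1) via x @ 1.1000  # hit
  → r_3 = 1.1000
beam 4: φ=0°, α=345°
  direction (0.9659, -0.2588); cell (2,2); t to first gridline: x 0.5694, y 3.2455 (then +1.0353 / +3.8637)
    (3,2) via x @ 0.5694
    (4,2) via x @ 1.6047
    (5,2) via x @ 2.6400  # hit
  → r_4 = 2.6400
beam 5: φ=45°, α=30°
  direction (0.8660, 0.5000); cell (2,2); t to first gridline: x 0.6351, y 0.3200 (then +1.1547 / +2.0000)
    (2,3) via y @ 0.3200
    (3,3) via x @ 0.6351
    (4,3) via x @ 1.7898
    (4,4) via y @ 2.3200
    (5,4) via x @ 2.9445  # hit
  → r_5 = 2.9445
beam 6: φ=90°, α=75°
  direction (0.2588, 0.9659); cell (2,2); t to first gridline: x 2.1250, y 0.1656 (then +3.8637 / +1.0353)
    (2,3) via y @ 0.1656
    (2,4) via y @ 1.2009
    (3,4) via x @ 2.1250
    (3,5) via y @ 2.2362  # hit
  → r_6 = 2.2362
beam 7: φ=135°, α=120°
  direction (-0.5000, 0.8660); cell (2,2); t to first gridline: x 0.9000, y 0.1848 (then +2.0000 / +1.1547)
    (2,3) via y @ 0.1848
    (1,3) via x @ 0.9000
    (1,4) via y @ 1.3395
    (1,5) via y @ 2.4942
    (0,5) via x @ 2.9000  # hit
  → r_7 = 2.9000

ranges = [1.6743, 1.9049, 1.1000, 2.6400, 2.9445, 2.2362, 2.9000]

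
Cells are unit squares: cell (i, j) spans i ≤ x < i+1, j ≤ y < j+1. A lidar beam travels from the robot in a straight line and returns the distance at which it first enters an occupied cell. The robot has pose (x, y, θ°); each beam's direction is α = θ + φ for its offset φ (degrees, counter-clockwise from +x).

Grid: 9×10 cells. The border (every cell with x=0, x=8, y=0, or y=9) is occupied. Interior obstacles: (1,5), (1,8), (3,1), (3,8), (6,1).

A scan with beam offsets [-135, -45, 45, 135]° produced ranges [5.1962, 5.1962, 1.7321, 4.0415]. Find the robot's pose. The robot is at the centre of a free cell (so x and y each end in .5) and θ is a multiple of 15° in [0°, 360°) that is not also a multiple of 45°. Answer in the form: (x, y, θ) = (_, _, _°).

Candidates: 51 free-cell centres × 16 headings = 816 poses. Raycast each; keep the one whose scan matches to 4 dp.
  (6.5, 4.5, 255°): beam 1 = 5.0000 ≠ 5.1962 ✗
  (5.5, 3.5, 330°): beam 1 = 4.6587 ≠ 5.1962 ✗
  (1.5, 4.5, 255°): beam 1 = 0.5774 ≠ 5.1962 ✗
  (6.5, 7.5, 150°): beam 1 = 1.5529 ≠ 5.1962 ✗
  …
  (3.5, 4.5, 105°): r_1=5.1962, r_2=5.1962, r_3=1.7321, r_4=4.0415 — all match ✓
Unique over the lattice → pose = (3.5, 4.5, 105°).

(x, y, θ) = (3.5, 4.5, 105°)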